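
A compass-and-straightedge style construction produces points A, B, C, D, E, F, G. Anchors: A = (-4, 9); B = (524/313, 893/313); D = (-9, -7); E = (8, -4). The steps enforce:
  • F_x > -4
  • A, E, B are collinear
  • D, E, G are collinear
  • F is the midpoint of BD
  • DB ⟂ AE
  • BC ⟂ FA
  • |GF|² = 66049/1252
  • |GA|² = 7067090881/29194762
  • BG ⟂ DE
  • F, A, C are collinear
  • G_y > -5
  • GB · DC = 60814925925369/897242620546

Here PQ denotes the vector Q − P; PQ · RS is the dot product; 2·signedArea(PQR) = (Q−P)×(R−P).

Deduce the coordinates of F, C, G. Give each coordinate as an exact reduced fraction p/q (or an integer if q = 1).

C = (-183145092/48097145, 129197249/48097145)
F = (-2293/626, -649/313)
G = (283367/93274, -454771/93274)

1. F_x = -2293/626  [F is the midpoint of BD]
2. F_y = -649/313  [F is the midpoint of BD]
   → F = (-2293/626, -649/313)
3. C_x = -183145092/48097145  [F, A, C are collinear ∩ BC ⟂ FA]
4. C_y = 129197249/48097145  [F, A, C are collinear ∩ BC ⟂ FA]
   → C = (-183145092/48097145, 129197249/48097145)
5. G_x = 283367/93274  [D, E, G are collinear ∩ BG ⟂ DE]
6. G_y = -454771/93274  [D, E, G are collinear ∩ BG ⟂ DE]
   → G = (283367/93274, -454771/93274)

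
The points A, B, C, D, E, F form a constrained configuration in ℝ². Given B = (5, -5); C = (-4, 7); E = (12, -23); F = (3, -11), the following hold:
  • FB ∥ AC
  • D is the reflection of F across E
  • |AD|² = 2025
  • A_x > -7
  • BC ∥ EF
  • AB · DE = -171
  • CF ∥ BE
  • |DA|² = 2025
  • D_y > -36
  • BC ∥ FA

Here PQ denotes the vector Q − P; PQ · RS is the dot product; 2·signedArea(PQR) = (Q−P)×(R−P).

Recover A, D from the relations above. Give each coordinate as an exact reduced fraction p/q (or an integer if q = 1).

1. A_x = -6  [FB ∥ AC ∩ BC ∥ FA]
2. A_y = 1  [FB ∥ AC ∩ BC ∥ FA]
   → A = (-6, 1)
3. D_x = 21  [D is the reflection of F across E]
4. D_y = -35  [D is the reflection of F across E]
   → D = (21, -35)

A = (-6, 1)
D = (21, -35)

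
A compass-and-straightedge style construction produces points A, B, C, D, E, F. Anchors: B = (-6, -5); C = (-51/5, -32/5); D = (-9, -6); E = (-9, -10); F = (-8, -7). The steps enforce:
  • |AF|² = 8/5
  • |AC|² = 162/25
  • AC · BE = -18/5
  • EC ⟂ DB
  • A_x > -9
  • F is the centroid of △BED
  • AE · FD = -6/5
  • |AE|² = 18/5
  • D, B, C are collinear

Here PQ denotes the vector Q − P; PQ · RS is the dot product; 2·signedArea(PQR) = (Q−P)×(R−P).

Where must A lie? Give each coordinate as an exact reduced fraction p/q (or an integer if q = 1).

1. A_x = -42/5  [AE · FD = -6/5 ∩ AC · BE = -18/5]
2. A_y = -41/5  [AE · FD = -6/5 ∩ AC · BE = -18/5]
   → A = (-42/5, -41/5)

A = (-42/5, -41/5)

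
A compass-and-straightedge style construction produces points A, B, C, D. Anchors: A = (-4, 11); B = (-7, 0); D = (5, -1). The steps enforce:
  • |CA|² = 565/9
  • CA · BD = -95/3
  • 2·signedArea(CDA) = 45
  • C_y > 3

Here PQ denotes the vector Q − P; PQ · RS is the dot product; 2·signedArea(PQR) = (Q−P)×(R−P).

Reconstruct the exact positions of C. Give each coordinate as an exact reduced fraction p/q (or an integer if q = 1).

C = (-2, 10/3)

1. C_x = -2  [2·signedArea(CDA) = 45 ∩ CA · BD = -95/3]
2. C_y = 10/3  [2·signedArea(CDA) = 45 ∩ CA · BD = -95/3]
   → C = (-2, 10/3)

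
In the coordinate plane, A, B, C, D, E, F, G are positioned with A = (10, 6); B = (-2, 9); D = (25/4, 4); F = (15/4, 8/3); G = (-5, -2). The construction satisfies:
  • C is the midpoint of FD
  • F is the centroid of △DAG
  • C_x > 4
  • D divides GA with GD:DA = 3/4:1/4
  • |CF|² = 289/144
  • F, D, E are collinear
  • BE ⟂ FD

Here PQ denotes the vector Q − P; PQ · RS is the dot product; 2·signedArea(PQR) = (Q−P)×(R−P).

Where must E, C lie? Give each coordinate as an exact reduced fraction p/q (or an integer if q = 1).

1. E_x = 550/289  [F, D, E are collinear ∩ BE ⟂ FD]
2. E_y = 486/289  [F, D, E are collinear ∩ BE ⟂ FD]
   → E = (550/289, 486/289)
3. C_x = 5  [C is the midpoint of FD]
4. C_y = 10/3  [C is the midpoint of FD]
   → C = (5, 10/3)

C = (5, 10/3)
E = (550/289, 486/289)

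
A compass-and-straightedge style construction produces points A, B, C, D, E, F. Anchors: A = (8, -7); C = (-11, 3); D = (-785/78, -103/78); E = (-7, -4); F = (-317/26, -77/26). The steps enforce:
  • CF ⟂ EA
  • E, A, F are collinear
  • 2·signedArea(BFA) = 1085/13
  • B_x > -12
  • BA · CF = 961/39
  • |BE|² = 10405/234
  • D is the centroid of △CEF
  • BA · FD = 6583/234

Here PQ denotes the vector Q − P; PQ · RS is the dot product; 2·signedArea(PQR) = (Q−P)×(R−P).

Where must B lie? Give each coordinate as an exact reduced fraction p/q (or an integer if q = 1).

B = (-889/78, 79/78)

1. B_x = -889/78  [BA · CF = 961/39 ∩ BA · FD = 6583/234]
2. B_y = 79/78  [BA · CF = 961/39 ∩ BA · FD = 6583/234]
   → B = (-889/78, 79/78)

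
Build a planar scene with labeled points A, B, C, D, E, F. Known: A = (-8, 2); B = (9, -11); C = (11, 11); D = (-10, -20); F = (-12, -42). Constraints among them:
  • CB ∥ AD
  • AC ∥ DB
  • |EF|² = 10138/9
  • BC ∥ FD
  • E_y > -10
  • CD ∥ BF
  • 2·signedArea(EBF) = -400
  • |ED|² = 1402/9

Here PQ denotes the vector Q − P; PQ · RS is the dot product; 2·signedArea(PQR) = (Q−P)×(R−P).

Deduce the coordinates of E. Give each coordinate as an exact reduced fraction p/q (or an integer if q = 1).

E = (-3, -29/3)

1. E_x = -3  [line 31·x + -21·y + -110 = 0 ∩ |EF|² = 10138/9]
2. E_y = -29/3  [line 31·x + -21·y + -110 = 0 ∩ |EF|² = 10138/9]
   → E = (-3, -29/3)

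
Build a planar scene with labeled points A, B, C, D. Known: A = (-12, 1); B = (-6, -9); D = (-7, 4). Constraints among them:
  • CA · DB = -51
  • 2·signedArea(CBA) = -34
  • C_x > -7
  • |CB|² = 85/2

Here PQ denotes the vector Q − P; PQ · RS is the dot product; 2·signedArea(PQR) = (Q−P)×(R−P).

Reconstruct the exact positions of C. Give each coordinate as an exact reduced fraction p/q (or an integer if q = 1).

1. C_x = -13/2  [2·signedArea(CBA) = -34 ∩ CA · DB = -51]
2. C_y = -5/2  [2·signedArea(CBA) = -34 ∩ CA · DB = -51]
   → C = (-13/2, -5/2)

C = (-13/2, -5/2)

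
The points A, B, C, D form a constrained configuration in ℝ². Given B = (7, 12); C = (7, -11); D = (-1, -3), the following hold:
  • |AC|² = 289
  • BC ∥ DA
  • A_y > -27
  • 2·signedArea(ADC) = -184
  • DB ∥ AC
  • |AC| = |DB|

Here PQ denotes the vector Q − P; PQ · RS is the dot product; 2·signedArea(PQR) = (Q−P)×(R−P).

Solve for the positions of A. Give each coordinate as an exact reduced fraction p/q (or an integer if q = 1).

1. A_x = -1  [DB ∥ AC ∩ BC ∥ DA]
2. A_y = -26  [DB ∥ AC ∩ BC ∥ DA]
   → A = (-1, -26)

A = (-1, -26)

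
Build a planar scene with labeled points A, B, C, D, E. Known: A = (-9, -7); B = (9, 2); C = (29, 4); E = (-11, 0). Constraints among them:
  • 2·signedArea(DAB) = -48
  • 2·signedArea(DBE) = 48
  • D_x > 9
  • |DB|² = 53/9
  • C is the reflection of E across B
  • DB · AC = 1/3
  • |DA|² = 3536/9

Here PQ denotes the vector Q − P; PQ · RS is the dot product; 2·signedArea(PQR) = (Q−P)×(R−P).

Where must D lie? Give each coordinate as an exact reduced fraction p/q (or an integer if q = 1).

D = (29/3, -1/3)

1. D_x = 29/3  [2·signedArea(DAB) = -48 ∩ DB · AC = 1/3]
2. D_y = -1/3  [2·signedArea(DAB) = -48 ∩ DB · AC = 1/3]
   → D = (29/3, -1/3)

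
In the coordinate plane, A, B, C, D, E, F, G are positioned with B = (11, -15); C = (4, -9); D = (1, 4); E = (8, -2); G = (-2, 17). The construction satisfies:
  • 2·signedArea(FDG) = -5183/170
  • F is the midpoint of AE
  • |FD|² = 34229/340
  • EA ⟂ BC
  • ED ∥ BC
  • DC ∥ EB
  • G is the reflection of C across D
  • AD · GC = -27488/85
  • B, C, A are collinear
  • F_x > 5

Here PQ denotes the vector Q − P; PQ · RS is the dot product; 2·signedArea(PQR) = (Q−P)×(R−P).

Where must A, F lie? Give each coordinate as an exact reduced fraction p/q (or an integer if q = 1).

A = (242/85, -681/85)
F = (461/85, -851/170)

1. A_x = 242/85  [B, C, A are collinear ∩ EA ⟂ BC]
2. A_y = -681/85  [B, C, A are collinear ∩ EA ⟂ BC]
   → A = (242/85, -681/85)
3. F_x = 461/85  [F is the midpoint of AE]
4. F_y = -851/170  [F is the midpoint of AE]
   → F = (461/85, -851/170)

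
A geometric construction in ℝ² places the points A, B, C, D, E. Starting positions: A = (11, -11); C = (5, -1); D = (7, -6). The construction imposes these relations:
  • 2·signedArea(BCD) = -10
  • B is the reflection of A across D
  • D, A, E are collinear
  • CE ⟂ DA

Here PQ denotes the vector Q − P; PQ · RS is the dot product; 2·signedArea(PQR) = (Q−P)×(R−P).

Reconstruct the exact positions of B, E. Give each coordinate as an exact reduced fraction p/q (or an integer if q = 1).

B = (3, -1)
E = (155/41, -81/41)

1. B_x = 3  [B is the reflection of A across D]
2. B_y = -1  [B is the reflection of A across D]
   → B = (3, -1)
3. E_x = 155/41  [D, A, E are collinear ∩ CE ⟂ DA]
4. E_y = -81/41  [D, A, E are collinear ∩ CE ⟂ DA]
   → E = (155/41, -81/41)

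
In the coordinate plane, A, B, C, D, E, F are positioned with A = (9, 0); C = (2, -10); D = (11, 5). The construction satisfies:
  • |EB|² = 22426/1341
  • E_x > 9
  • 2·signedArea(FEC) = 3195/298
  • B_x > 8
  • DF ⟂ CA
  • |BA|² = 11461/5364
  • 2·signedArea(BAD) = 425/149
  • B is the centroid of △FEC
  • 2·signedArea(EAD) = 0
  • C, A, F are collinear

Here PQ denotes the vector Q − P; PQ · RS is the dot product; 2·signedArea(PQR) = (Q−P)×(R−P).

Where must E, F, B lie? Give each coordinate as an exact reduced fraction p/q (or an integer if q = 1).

1. F_x = 1789/149  [C, A, F are collinear ∩ DF ⟂ CA]
2. F_y = 640/149  [C, A, F are collinear ∩ DF ⟂ CA]
   → F = (1789/149, 640/149)
3. E_x = 10  [2·signedArea(EAD) = 0 ∩ 2·signedArea(FEC) = 3195/298]
4. E_y = 5/2  [2·signedArea(EAD) = 0 ∩ 2·signedArea(FEC) = 3195/298]
   → E = (10, 5/2)
5. B_x = 3577/447  [B is the centroid of △FEC]
6. B_y = -955/894  [B is the centroid of △FEC]
   → B = (3577/447, -955/894)

B = (3577/447, -955/894)
E = (10, 5/2)
F = (1789/149, 640/149)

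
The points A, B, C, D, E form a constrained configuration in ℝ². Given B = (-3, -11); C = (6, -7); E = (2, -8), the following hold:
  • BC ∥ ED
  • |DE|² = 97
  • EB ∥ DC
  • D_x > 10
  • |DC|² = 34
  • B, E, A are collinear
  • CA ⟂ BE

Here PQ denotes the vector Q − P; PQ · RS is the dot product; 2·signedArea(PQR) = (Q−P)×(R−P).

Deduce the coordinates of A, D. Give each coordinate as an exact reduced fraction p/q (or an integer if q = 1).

1. A_x = 183/34  [B, E, A are collinear ∩ CA ⟂ BE]
2. A_y = -203/34  [B, E, A are collinear ∩ CA ⟂ BE]
   → A = (183/34, -203/34)
3. D_x = 11  [EB ∥ DC ∩ BC ∥ ED]
4. D_y = -4  [EB ∥ DC ∩ BC ∥ ED]
   → D = (11, -4)

A = (183/34, -203/34)
D = (11, -4)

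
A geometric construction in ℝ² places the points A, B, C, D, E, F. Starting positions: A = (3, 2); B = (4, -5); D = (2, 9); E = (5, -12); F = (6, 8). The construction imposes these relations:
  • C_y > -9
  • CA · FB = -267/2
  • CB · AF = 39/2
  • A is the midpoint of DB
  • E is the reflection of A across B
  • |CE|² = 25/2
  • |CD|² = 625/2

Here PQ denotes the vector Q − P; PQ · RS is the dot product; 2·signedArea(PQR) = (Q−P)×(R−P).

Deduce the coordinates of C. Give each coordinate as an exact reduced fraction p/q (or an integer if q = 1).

1. C_x = 9/2  [CB · AF = 39/2 ∩ CA · FB = -267/2]
2. C_y = -17/2  [CB · AF = 39/2 ∩ CA · FB = -267/2]
   → C = (9/2, -17/2)

C = (9/2, -17/2)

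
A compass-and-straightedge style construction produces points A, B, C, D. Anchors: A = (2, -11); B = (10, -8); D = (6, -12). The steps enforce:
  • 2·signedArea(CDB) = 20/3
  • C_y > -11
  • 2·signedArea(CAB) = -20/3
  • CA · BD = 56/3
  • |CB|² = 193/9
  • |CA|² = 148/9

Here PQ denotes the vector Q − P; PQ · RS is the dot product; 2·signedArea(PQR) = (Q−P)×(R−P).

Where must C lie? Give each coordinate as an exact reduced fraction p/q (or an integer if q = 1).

1. C_x = 6  [2·signedArea(CAB) = -20/3 ∩ CA · BD = 56/3]
2. C_y = -31/3  [2·signedArea(CAB) = -20/3 ∩ CA · BD = 56/3]
   → C = (6, -31/3)

C = (6, -31/3)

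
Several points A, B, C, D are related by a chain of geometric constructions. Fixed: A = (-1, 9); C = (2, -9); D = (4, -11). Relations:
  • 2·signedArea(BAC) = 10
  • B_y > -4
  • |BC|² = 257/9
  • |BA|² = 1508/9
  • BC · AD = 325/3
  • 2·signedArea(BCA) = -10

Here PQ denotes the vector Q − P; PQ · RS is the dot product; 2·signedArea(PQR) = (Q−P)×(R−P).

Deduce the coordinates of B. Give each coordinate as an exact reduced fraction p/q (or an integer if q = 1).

B = (5/3, -11/3)

1. B_x = 5/3  [2·signedArea(BCA) = -10 ∩ BC · AD = 325/3]
2. B_y = -11/3  [2·signedArea(BCA) = -10 ∩ BC · AD = 325/3]
   → B = (5/3, -11/3)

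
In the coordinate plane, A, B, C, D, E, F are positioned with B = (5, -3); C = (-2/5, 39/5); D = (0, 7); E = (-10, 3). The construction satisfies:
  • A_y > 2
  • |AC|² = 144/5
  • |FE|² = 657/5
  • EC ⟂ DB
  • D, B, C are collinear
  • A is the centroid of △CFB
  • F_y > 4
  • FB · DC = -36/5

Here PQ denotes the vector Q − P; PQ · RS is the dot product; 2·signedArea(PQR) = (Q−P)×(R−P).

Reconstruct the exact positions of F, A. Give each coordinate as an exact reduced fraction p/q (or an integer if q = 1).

A = (2, 3)
F = (7/5, 21/5)

1. F_x = 7/5  [line 2/5·x + -4/5·y + 14/5 = 0 ∩ |FE|² = 657/5]
2. F_y = 21/5  [line 2/5·x + -4/5·y + 14/5 = 0 ∩ |FE|² = 657/5]
   → F = (7/5, 21/5)
3. A_x = 2  [A is the centroid of △CFB]
4. A_y = 3  [A is the centroid of △CFB]
   → A = (2, 3)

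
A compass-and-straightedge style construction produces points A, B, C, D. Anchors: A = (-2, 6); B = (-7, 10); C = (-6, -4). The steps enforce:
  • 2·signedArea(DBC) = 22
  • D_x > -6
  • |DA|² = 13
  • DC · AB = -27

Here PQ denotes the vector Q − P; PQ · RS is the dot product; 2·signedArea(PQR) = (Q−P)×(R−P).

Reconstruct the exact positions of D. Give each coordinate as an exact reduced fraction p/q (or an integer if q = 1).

D = (-5, 4)

1. D_x = -5  [2·signedArea(DBC) = 22 ∩ DC · AB = -27]
2. D_y = 4  [2·signedArea(DBC) = 22 ∩ DC · AB = -27]
   → D = (-5, 4)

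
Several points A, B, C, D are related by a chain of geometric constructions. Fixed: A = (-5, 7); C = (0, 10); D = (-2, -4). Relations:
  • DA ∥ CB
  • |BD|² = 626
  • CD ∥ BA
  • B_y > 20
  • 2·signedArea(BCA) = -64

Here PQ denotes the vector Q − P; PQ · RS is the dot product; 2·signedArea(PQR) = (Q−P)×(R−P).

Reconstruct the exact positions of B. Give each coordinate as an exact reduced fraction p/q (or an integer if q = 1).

B = (-3, 21)

1. B_x = -3  [CD ∥ BA ∩ DA ∥ CB]
2. B_y = 21  [CD ∥ BA ∩ DA ∥ CB]
   → B = (-3, 21)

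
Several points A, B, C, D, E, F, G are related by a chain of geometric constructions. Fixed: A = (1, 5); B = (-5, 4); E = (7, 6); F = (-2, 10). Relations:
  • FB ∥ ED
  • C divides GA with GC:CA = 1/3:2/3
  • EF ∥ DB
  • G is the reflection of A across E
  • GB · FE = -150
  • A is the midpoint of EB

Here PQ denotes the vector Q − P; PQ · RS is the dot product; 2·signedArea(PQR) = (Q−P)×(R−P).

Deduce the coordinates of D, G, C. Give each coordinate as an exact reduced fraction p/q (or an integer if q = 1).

C = (9, 19/3)
D = (4, 0)
G = (13, 7)

1. D_x = 4  [EF ∥ DB ∩ FB ∥ ED]
2. D_y = 0  [EF ∥ DB ∩ FB ∥ ED]
   → D = (4, 0)
3. G_x = 13  [G is the reflection of A across E]
4. G_y = 7  [G is the reflection of A across E]
   → G = (13, 7)
5. C_x = 9  [C divides GA with GC:CA = 1/3:2/3]
6. C_y = 19/3  [C divides GA with GC:CA = 1/3:2/3]
   → C = (9, 19/3)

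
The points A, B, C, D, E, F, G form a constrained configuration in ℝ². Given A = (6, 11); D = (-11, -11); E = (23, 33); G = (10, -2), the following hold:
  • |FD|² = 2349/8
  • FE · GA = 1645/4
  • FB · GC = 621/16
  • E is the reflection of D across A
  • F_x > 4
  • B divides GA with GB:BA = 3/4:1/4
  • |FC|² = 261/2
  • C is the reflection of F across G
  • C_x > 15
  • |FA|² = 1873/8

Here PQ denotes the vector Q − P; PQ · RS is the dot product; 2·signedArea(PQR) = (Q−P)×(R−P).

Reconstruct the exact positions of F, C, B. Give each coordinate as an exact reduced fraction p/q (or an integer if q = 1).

1. F_x = 19/4  [line 4·x + -13·y + -297/4 = 0 ∩ |FD|² = 2349/8]
2. F_y = -17/4  [line 4·x + -13·y + -297/4 = 0 ∩ |FD|² = 2349/8]
   → F = (19/4, -17/4)
3. C_x = 61/4  [C is the reflection of F across G]
4. C_y = 1/4  [C is the reflection of F across G]
   → C = (61/4, 1/4)
5. B_x = 7  [B divides GA with GB:BA = 3/4:1/4]
6. B_y = 31/4  [B divides GA with GB:BA = 3/4:1/4]
   → B = (7, 31/4)

B = (7, 31/4)
C = (61/4, 1/4)
F = (19/4, -17/4)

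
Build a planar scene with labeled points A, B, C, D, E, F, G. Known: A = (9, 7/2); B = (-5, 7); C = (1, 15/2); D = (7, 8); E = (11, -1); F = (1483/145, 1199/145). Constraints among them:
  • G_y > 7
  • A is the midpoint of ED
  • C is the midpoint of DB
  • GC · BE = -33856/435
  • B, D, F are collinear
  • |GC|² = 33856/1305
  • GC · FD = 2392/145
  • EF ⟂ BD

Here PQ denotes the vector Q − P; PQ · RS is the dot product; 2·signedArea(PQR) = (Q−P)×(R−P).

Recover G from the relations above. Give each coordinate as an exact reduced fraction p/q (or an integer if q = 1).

1. G_x = 881/145  [GC · FD = 2392/145 ∩ GC · BE = -33856/435]
2. G_y = 6893/870  [GC · FD = 2392/145 ∩ GC · BE = -33856/435]
   → G = (881/145, 6893/870)

G = (881/145, 6893/870)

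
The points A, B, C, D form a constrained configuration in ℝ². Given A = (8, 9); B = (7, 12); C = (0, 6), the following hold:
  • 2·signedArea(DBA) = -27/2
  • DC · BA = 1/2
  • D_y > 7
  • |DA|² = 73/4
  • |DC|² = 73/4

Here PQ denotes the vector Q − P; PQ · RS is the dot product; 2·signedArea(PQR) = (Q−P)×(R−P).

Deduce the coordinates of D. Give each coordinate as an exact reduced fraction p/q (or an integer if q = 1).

1. D_x = 4  [2·signedArea(DBA) = -27/2 ∩ DC · BA = 1/2]
2. D_y = 15/2  [2·signedArea(DBA) = -27/2 ∩ DC · BA = 1/2]
   → D = (4, 15/2)

D = (4, 15/2)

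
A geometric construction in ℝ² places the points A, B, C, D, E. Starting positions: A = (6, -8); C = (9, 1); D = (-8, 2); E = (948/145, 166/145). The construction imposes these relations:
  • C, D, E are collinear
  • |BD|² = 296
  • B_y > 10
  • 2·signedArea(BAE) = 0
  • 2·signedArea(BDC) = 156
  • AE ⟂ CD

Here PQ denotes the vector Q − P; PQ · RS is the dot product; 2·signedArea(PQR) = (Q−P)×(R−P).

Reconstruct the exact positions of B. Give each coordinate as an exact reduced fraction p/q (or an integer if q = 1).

B = (1026/145, 1492/145)

1. B_x = 1026/145  [2·signedArea(BAE) = 0 ∩ 2·signedArea(BDC) = 156]
2. B_y = 1492/145  [2·signedArea(BAE) = 0 ∩ 2·signedArea(BDC) = 156]
   → B = (1026/145, 1492/145)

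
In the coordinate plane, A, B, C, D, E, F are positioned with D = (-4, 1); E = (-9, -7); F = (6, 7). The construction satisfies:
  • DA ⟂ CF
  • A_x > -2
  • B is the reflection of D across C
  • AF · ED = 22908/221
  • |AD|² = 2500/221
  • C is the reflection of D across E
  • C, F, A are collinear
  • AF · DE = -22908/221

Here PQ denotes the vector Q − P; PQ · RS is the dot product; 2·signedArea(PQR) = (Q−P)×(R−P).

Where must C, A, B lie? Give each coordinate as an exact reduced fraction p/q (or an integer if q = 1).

A = (-334/221, -279/221)
B = (-24, -31)
C = (-14, -15)

1. C_x = -14  [C is the reflection of D across E]
2. C_y = -15  [C is the reflection of D across E]
   → C = (-14, -15)
3. A_x = -334/221  [C, F, A are collinear ∩ DA ⟂ CF]
4. A_y = -279/221  [C, F, A are collinear ∩ DA ⟂ CF]
   → A = (-334/221, -279/221)
5. B_x = -24  [B is the reflection of D across C]
6. B_y = -31  [B is the reflection of D across C]
   → B = (-24, -31)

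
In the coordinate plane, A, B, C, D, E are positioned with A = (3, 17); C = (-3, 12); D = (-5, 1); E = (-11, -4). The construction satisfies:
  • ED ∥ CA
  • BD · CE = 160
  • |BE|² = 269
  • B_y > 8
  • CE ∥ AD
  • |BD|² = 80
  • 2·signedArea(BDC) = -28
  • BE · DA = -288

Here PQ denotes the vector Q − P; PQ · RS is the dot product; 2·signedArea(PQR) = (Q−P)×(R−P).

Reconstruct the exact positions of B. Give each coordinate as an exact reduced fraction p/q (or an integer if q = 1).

1. B_x = -1  [BE · DA = -288 ∩ 2·signedArea(BDC) = -28]
2. B_y = 9  [BE · DA = -288 ∩ 2·signedArea(BDC) = -28]
   → B = (-1, 9)

B = (-1, 9)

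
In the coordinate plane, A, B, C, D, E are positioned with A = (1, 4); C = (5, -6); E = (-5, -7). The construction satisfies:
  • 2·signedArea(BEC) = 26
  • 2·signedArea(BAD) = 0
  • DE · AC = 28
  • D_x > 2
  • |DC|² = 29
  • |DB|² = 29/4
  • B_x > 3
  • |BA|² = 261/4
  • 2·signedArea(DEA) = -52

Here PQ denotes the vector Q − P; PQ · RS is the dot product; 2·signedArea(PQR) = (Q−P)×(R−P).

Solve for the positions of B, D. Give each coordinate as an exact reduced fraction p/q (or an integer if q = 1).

B = (4, -7/2)
D = (3, -1)

1. B_x = 4  [line -1·x + 10·y + 39 = 0 ∩ |BA|² = 261/4]
2. B_y = -7/2  [line -1·x + 10·y + 39 = 0 ∩ |BA|² = 261/4]
   → B = (4, -7/2)
3. D_x = 3  [2·signedArea(BAD) = 0 ∩ DE · AC = 28]
4. D_y = -1  [2·signedArea(BAD) = 0 ∩ DE · AC = 28]
   → D = (3, -1)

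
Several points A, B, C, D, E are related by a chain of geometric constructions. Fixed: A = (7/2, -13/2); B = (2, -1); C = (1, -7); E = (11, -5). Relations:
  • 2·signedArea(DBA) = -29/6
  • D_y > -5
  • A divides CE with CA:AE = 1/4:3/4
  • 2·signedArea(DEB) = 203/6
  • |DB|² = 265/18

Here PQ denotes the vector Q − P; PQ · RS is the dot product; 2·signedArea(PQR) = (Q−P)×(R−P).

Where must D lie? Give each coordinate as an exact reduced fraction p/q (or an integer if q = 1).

1. D_x = 13/6  [2·signedArea(DEB) = 203/6 ∩ 2·signedArea(DBA) = -29/6]
2. D_y = -29/6  [2·signedArea(DEB) = 203/6 ∩ 2·signedArea(DBA) = -29/6]
   → D = (13/6, -29/6)

D = (13/6, -29/6)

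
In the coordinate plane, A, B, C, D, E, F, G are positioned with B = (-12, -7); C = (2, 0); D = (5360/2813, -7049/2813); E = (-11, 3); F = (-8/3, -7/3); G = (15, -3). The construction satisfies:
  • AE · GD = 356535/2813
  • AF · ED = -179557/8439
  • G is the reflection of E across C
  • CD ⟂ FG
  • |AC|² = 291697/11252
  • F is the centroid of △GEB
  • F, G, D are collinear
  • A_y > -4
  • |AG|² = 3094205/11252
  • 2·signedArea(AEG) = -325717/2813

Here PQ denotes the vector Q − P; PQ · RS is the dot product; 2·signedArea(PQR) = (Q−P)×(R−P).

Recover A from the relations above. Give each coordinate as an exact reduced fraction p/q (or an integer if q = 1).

1. A_x = -4419/2813  [AE · GD = 356535/2813 ∩ AF · ED = -179557/8439]
2. A_y = -20419/5626  [AE · GD = 356535/2813 ∩ AF · ED = -179557/8439]
   → A = (-4419/2813, -20419/5626)

A = (-4419/2813, -20419/5626)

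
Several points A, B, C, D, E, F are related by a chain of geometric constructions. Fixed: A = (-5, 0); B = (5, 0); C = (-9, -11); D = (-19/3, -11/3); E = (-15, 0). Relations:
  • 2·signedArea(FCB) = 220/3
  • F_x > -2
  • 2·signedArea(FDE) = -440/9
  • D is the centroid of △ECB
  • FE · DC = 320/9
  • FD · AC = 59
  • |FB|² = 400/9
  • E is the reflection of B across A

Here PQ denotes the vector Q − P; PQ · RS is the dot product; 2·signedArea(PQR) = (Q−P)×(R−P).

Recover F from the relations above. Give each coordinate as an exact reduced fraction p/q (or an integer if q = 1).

F = (-5/3, 0)

1. F_x = -5/3  [2·signedArea(FDE) = -440/9 ∩ FE · DC = 320/9]
2. F_y = 0  [2·signedArea(FDE) = -440/9 ∩ FE · DC = 320/9]
   → F = (-5/3, 0)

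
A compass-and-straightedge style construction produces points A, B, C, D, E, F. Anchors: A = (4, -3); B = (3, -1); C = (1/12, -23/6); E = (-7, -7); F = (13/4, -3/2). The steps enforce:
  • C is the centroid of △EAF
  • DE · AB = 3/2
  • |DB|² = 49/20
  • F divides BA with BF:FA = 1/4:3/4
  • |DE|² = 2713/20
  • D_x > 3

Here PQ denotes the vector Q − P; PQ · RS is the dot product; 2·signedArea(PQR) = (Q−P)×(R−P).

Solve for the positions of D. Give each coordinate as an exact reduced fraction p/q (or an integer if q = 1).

D = (37/10, -12/5)

1. D_x = 37/10  [line 1·x + -2·y + -17/2 = 0 ∩ |DB|² = 49/20]
2. D_y = -12/5  [line 1·x + -2·y + -17/2 = 0 ∩ |DB|² = 49/20]
   → D = (37/10, -12/5)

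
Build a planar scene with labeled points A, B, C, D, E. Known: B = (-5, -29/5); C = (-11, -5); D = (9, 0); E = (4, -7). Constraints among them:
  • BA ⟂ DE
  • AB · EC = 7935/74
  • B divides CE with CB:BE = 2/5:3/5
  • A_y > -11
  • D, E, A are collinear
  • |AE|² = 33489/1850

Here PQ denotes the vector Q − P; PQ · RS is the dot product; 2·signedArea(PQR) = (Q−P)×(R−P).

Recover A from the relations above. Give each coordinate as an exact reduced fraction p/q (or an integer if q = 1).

1. A_x = 113/74  [D, E, A are collinear ∩ BA ⟂ DE]
2. A_y = -3871/370  [D, E, A are collinear ∩ BA ⟂ DE]
   → A = (113/74, -3871/370)

A = (113/74, -3871/370)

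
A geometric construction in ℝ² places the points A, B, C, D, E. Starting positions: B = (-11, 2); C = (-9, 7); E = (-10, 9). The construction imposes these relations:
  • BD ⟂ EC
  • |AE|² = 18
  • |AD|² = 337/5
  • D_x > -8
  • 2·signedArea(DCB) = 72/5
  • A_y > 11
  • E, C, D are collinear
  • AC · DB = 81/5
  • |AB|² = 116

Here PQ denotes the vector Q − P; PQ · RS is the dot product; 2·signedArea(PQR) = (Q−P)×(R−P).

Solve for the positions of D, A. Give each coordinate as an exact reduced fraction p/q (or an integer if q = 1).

1. D_x = -37/5  [E, C, D are collinear ∩ BD ⟂ EC]
2. D_y = 19/5  [E, C, D are collinear ∩ BD ⟂ EC]
   → D = (-37/5, 19/5)
3. A_x = -7  [line 18/5·x + 9/5·y + 18/5 = 0 ∩ |AE|² = 18]
4. A_y = 12  [line 18/5·x + 9/5·y + 18/5 = 0 ∩ |AE|² = 18]
   → A = (-7, 12)

A = (-7, 12)
D = (-37/5, 19/5)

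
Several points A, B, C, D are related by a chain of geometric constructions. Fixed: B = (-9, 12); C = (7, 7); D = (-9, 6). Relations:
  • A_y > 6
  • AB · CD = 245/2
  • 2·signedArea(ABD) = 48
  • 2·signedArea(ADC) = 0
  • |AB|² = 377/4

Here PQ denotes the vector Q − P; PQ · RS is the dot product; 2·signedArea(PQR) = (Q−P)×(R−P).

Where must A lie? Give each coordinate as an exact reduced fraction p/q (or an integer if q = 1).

A = (-1, 13/2)

1. A_x = -1  [2·signedArea(ADC) = 0 ∩ 2·signedArea(ABD) = 48]
2. A_y = 13/2  [2·signedArea(ADC) = 0 ∩ 2·signedArea(ABD) = 48]
   → A = (-1, 13/2)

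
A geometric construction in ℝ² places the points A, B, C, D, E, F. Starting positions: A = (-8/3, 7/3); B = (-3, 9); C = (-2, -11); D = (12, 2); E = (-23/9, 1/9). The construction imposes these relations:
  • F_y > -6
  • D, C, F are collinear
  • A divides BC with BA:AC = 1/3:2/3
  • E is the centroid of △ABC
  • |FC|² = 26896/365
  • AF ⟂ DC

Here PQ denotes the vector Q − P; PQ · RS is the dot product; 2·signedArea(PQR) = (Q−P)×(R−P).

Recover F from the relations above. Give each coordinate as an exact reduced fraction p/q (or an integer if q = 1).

1. F_x = 1566/365  [D, C, F are collinear ∩ AF ⟂ DC]
2. F_y = -1883/365  [D, C, F are collinear ∩ AF ⟂ DC]
   → F = (1566/365, -1883/365)

F = (1566/365, -1883/365)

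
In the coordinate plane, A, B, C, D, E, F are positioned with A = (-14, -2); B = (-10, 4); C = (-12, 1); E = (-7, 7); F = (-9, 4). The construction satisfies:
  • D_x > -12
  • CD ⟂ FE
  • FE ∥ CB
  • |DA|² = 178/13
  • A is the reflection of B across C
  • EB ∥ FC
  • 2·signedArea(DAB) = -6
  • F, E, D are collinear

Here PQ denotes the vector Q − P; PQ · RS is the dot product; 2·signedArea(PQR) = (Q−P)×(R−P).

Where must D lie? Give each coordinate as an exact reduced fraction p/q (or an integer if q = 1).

D = (-147/13, 7/13)

1. D_x = -147/13  [F, E, D are collinear ∩ CD ⟂ FE]
2. D_y = 7/13  [F, E, D are collinear ∩ CD ⟂ FE]
   → D = (-147/13, 7/13)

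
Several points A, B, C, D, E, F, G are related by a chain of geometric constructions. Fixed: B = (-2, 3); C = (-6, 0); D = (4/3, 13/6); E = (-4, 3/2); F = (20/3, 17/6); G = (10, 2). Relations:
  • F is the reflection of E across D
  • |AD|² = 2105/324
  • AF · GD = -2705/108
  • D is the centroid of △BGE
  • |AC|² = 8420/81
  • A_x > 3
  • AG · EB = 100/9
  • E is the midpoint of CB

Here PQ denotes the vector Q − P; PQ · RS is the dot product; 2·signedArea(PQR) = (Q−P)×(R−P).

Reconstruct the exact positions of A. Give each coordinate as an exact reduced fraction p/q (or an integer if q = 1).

1. A_x = 34/9  [AG · EB = 100/9 ∩ AF · GD = -2705/108]
2. A_y = 26/9  [AG · EB = 100/9 ∩ AF · GD = -2705/108]
   → A = (34/9, 26/9)

A = (34/9, 26/9)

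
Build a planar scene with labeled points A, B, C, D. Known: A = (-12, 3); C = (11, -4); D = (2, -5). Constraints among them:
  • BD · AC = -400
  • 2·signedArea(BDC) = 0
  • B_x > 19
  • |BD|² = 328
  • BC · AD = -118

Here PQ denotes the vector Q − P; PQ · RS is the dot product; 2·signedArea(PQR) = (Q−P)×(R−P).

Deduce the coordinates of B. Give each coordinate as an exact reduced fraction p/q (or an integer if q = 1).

1. B_x = 20  [2·signedArea(BDC) = 0 ∩ BC · AD = -118]
2. B_y = -3  [2·signedArea(BDC) = 0 ∩ BC · AD = -118]
   → B = (20, -3)

B = (20, -3)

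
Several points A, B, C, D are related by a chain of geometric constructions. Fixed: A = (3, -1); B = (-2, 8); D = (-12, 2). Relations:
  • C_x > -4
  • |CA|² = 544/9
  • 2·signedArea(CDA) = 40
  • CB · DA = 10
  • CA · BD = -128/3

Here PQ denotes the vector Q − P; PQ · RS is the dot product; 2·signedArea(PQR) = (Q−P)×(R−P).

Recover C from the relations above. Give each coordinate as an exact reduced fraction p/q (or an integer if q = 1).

C = (-11/3, 3)

1. C_x = -11/3  [2·signedArea(CDA) = 40 ∩ CA · BD = -128/3]
2. C_y = 3  [2·signedArea(CDA) = 40 ∩ CA · BD = -128/3]
   → C = (-11/3, 3)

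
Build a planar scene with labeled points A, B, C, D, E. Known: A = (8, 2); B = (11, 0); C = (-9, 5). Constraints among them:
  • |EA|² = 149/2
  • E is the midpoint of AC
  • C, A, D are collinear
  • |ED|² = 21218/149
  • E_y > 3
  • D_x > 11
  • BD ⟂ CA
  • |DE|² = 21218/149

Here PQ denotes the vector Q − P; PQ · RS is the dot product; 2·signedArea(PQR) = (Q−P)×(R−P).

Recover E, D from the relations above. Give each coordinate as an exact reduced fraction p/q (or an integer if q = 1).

1. E_x = -1/2  [E is the midpoint of AC]
2. E_y = 7/2  [E is the midpoint of AC]
   → E = (-1/2, 7/2)
3. D_x = 3353/298  [C, A, D are collinear ∩ BD ⟂ CA]
4. D_y = 425/298  [C, A, D are collinear ∩ BD ⟂ CA]
   → D = (3353/298, 425/298)

D = (3353/298, 425/298)
E = (-1/2, 7/2)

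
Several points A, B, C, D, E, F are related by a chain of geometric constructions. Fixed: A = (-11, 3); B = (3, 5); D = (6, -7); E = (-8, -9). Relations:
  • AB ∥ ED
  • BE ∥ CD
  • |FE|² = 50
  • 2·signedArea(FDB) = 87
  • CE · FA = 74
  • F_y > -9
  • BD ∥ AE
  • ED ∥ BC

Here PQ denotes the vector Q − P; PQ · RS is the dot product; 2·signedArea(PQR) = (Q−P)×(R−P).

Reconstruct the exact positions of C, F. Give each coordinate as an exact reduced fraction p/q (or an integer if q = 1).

C = (17, 7)
F = (-1, -8)

1. C_x = 17  [BE ∥ CD ∩ ED ∥ BC]
2. C_y = 7  [BE ∥ CD ∩ ED ∥ BC]
   → C = (17, 7)
3. F_x = -1  [2·signedArea(FDB) = 87 ∩ CE · FA = 74]
4. F_y = -8  [2·signedArea(FDB) = 87 ∩ CE · FA = 74]
   → F = (-1, -8)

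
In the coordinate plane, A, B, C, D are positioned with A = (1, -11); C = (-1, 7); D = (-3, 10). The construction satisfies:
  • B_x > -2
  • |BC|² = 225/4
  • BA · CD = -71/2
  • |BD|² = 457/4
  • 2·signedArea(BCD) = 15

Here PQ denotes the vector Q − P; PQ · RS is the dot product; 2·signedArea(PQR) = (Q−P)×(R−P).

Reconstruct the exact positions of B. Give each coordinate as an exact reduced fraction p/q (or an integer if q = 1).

B = (-1, -1/2)

1. B_x = -1  [BA · CD = -71/2 ∩ 2·signedArea(BCD) = 15]
2. B_y = -1/2  [BA · CD = -71/2 ∩ 2·signedArea(BCD) = 15]
   → B = (-1, -1/2)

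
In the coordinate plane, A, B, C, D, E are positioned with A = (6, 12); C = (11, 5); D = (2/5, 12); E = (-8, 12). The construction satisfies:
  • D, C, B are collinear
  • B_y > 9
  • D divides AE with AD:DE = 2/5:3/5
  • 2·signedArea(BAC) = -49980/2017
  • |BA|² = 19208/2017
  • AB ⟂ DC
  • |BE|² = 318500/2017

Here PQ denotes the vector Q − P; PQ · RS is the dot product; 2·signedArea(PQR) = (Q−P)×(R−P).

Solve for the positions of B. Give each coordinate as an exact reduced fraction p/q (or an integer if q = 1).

1. B_x = 8672/2017  [D, C, B are collinear ∩ AB ⟂ DC]
2. B_y = 19010/2017  [D, C, B are collinear ∩ AB ⟂ DC]
   → B = (8672/2017, 19010/2017)

B = (8672/2017, 19010/2017)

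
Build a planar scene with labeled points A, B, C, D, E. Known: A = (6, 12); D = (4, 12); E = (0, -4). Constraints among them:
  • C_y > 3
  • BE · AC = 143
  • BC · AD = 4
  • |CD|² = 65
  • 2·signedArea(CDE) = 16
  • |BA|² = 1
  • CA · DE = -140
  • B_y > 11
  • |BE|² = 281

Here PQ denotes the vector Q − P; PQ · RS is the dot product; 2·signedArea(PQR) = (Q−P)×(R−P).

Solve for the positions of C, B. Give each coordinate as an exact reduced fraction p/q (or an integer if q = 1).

B = (5, 12)
C = (3, 4)

1. C_x = 3  [CA · DE = -140 ∩ 2·signedArea(CDE) = 16]
2. C_y = 4  [CA · DE = -140 ∩ 2·signedArea(CDE) = 16]
   → C = (3, 4)
3. B_x = 5  [BE · AC = 143 ∩ BC · AD = 4]
4. B_y = 12  [BE · AC = 143 ∩ BC · AD = 4]
   → B = (5, 12)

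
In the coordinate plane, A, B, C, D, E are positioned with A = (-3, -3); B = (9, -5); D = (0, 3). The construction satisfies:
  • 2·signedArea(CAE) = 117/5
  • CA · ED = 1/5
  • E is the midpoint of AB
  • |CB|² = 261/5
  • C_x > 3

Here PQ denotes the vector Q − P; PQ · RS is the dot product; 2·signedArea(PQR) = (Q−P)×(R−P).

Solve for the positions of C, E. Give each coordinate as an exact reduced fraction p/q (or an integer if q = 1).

1. E_x = 3  [E is the midpoint of AB]
2. E_y = -4  [E is the midpoint of AB]
   → E = (3, -4)
3. C_x = 18/5  [2·signedArea(CAE) = 117/5 ∩ CA · ED = 1/5]
4. C_y = -1/5  [2·signedArea(CAE) = 117/5 ∩ CA · ED = 1/5]
   → C = (18/5, -1/5)

C = (18/5, -1/5)
E = (3, -4)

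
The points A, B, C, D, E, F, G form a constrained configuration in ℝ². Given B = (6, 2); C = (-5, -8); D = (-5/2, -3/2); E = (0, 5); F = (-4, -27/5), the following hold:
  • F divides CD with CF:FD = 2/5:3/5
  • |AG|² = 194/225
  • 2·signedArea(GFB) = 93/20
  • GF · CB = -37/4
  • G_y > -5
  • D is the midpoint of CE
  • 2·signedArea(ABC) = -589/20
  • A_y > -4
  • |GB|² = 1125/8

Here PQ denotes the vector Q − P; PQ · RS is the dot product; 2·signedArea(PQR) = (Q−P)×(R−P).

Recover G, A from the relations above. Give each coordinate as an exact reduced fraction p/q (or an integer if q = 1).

A = (-41/12, -233/60)
G = (-15/4, -19/4)

1. G_x = -15/4  [GF · CB = -37/4 ∩ 2·signedArea(GFB) = 93/20]
2. G_y = -19/4  [GF · CB = -37/4 ∩ 2·signedArea(GFB) = 93/20]
   → G = (-15/4, -19/4)
3. A_x = -41/12  [line 10·x + -11·y + -171/20 = 0 ∩ |AG|² = 194/225]
4. A_y = -233/60  [line 10·x + -11·y + -171/20 = 0 ∩ |AG|² = 194/225]
   → A = (-41/12, -233/60)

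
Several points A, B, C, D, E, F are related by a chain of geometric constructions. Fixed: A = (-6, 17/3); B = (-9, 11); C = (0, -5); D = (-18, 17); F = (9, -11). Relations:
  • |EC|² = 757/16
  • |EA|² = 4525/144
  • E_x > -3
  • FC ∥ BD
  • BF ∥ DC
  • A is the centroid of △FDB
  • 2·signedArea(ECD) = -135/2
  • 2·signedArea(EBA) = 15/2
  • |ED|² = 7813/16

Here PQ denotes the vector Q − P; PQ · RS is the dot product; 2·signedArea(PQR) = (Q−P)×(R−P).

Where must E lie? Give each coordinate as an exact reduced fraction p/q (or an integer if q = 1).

E = (-9/4, 3/2)

1. E_x = -9/4  [2·signedArea(EBA) = 15/2 ∩ 2·signedArea(ECD) = -135/2]
2. E_y = 3/2  [2·signedArea(EBA) = 15/2 ∩ 2·signedArea(ECD) = -135/2]
   → E = (-9/4, 3/2)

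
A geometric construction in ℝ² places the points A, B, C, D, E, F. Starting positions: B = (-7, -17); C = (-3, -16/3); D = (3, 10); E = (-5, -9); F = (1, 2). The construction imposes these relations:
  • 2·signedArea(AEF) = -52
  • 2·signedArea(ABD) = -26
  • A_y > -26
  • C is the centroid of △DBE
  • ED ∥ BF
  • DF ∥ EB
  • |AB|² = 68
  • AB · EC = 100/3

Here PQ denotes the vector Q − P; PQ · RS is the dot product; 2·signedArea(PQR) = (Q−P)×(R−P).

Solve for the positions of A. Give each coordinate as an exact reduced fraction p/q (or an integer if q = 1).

1. A_x = -9  [2·signedArea(AEF) = -52 ∩ 2·signedArea(ABD) = -26]
2. A_y = -25  [2·signedArea(AEF) = -52 ∩ 2·signedArea(ABD) = -26]
   → A = (-9, -25)

A = (-9, -25)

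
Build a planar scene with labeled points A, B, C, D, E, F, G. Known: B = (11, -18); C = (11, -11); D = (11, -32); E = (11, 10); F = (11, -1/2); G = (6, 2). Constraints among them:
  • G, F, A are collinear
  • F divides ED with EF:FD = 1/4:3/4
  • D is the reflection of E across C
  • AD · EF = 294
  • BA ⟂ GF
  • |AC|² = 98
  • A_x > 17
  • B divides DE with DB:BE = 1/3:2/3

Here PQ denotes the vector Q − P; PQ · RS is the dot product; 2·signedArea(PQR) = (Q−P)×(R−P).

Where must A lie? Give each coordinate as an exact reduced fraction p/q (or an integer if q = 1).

A = (18, -4)

1. A_x = 18  [G, F, A are collinear ∩ BA ⟂ GF]
2. A_y = -4  [G, F, A are collinear ∩ BA ⟂ GF]
   → A = (18, -4)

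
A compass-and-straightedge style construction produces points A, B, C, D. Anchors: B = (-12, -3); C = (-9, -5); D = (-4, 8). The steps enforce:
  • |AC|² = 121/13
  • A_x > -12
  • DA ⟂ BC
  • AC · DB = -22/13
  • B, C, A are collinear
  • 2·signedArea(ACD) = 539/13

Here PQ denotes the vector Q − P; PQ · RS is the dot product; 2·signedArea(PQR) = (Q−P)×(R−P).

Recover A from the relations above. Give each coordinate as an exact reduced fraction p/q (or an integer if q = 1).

A = (-150/13, -43/13)

1. A_x = -150/13  [B, C, A are collinear ∩ DA ⟂ BC]
2. A_y = -43/13  [B, C, A are collinear ∩ DA ⟂ BC]
   → A = (-150/13, -43/13)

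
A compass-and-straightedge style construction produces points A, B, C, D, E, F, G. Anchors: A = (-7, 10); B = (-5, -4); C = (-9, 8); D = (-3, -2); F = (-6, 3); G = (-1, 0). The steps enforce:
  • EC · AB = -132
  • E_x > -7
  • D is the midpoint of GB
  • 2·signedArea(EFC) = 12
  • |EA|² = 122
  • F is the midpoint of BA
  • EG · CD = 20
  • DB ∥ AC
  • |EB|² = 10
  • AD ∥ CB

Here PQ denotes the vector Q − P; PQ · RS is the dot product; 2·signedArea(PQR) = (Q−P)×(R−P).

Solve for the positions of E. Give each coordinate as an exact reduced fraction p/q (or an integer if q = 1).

1. E_x = -6  [2·signedArea(EFC) = 12 ∩ EC · AB = -132]
2. E_y = -1  [2·signedArea(EFC) = 12 ∩ EC · AB = -132]
   → E = (-6, -1)

E = (-6, -1)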